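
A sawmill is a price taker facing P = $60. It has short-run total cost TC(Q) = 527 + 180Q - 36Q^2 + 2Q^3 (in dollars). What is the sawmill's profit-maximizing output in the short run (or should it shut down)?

Produce at Q = 10

From TC, MC = TC'(Q) = 180 - 72Q + 6Q^2 and AVC = VC/Q = 180 - 36Q + 2Q^2.
AVC is minimized where dAVC/dQ = -36 + 4Q = 0, at Q = 9; min AVC = 180 - 36·9 + 2·9^2 = $18.
Because $60 ≥ $18, revenue can cover variable cost; the firm operates.
P = MC gives 120 - 72Q + 6Q^2 = 0, with roots 2 and 10. Take the larger (rising MC): Q* = 10.
Check: AVC at Q = 10 is $20 ≤ P, so revenue covers variable cost.
Profit = P·Q − TC = 60·10 − 727 = -$127, a loss, but smaller than the $527 fixed cost the firm would lose by shutting down.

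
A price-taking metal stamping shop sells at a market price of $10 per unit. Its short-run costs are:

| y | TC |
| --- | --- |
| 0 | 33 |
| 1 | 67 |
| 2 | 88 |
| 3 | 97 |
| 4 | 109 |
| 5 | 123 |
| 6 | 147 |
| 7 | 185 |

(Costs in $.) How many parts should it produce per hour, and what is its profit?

Tabulate TR − TC: y=0: -33; y=1: -57; y=2: -68; y=3: -67; y=4: -69; y=5: -73; y=6: -87; y=7: -115.
Profit is highest at y = 0. Equivalently, the lowest AVC in the table is 90/5 ≈ $18 at y = 5, and P = $10 falls below it — price never covers variable cost, so the firm shuts down and loses only its fixed cost.

y = 0 (shut down); profit = -$33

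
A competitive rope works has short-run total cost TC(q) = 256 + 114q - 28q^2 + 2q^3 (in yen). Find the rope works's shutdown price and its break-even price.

AVC = 114 - 28q + 2q^2; minimized at q = 7, giving min AVC = ¥16. That is the shutdown price.
ATC = 256/q + 114 - 28q + 2q^2. Setting dATC/dq = −256/q^2 − 28 + 4q = 0 gives q = 8 (since 4·8^3 − 28·8^2 = 256).
min ATC = 256/8 + 114 − 28·8 + 2·8^2 = ¥50. That is the break-even price.
Between these two prices the firm operates at a loss; above ¥50 it earns a profit.

Shutdown price = ¥16; break-even price = ¥50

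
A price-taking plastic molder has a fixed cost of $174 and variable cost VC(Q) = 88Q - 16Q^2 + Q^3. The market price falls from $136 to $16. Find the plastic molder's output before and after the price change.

AVC = 88 - 16Q + Q^2, minimized at Q = 8 where min AVC = $24. MC = 88 - 32Q + 3Q^2.
At P = $136 ≥ min AVC, set P = MC on the rising branch: Q = 12.
At P = $16 < min AVC = $24, price no longer covers variable cost at any output, so the firm shuts down: Q = 0.

Output falls from 12 to 0 (the firm shuts down)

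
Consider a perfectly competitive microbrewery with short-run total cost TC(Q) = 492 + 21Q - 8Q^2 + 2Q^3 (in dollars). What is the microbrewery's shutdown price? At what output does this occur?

The shutdown price is the minimum of AVC. VC = 21Q - 8Q^2 + 2Q^3, so AVC = 21 - 8Q + 2Q^2.
dAVC/dQ = -8 + 4Q = 0 gives Q = 2. min AVC = 21 - 8·2 + 2·2^2 = 13.
The firm shuts down for any P below $13.

$13 per unit, at Q = 2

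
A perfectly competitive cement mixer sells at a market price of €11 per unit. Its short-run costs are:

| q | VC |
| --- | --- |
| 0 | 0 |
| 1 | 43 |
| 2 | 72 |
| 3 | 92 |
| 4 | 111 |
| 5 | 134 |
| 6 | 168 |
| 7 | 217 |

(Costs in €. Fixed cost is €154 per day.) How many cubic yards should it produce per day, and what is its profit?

Tabulate TR − TC: q=0: -154; q=1: -186; q=2: -204; q=3: -213; q=4: -221; q=5: -233; q=6: -256; q=7: -294.
Profit is highest at q = 0. Equivalently, the lowest AVC in the table is 134/5 ≈ €26.80 at q = 5, and P = €11 falls below it — price never covers variable cost, so the firm shuts down and loses only its fixed cost.

q = 0 (shut down); profit = -€154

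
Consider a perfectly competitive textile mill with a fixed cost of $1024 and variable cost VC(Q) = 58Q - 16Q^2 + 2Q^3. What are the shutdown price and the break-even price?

Shutdown price = min AVC. AVC = 58 - 16Q + 2Q^2, with vertex at Q = 4 and minimum $26.
ATC = 1024/Q + 58 - 16Q + 2Q^2. Setting dATC/dQ = −1024/Q^2 − 16 + 4Q = 0 gives Q = 8 (since 4·8^3 − 16·8^2 = 1024).
min ATC = 1024/8 + 58 − 16·8 + 2·8^2 = $186. That is the break-even price.
Between these two prices the firm operates at a loss; above $186 it earns a profit.

Shutdown price = $26; break-even price = $186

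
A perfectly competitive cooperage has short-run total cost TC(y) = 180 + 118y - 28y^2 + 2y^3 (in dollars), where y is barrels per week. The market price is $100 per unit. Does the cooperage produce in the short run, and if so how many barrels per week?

Strip out fixed cost: VC = 118y - 28y^2 + 2y^3. Then AVC = 118 - 28y + 2y^2 and MC = 118 - 56y + 6y^2.
The AVC parabola has its vertex at y = 28/4 = 7, where AVC = 118 - 28·7 + 2·7^2 = $20.
Since P = $100 ≥ min AVC = $20, price covers variable cost and the firm should produce.
Solving P = MC: 18 - 56y + 6y^2 = 0 ⇒ y = 1/3 or 9. On the upward-sloping branch, y* = 9.
Check: AVC at y = 9 is $28 ≤ P, so revenue covers variable cost.
Profit = P·y − TC = 100·9 − 432 = $468.

Produce at y = 9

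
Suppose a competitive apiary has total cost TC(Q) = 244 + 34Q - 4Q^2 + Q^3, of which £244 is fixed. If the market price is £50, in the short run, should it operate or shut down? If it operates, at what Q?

From TC, MC = TC'(Q) = 34 - 8Q + 3Q^2 and AVC = VC/Q = 34 - 4Q + Q^2.
AVC is minimized where dAVC/dQ = -4 + 2Q = 0, at Q = 2; min AVC = 34 - 4·2 + 2^2 = £30.
Because £50 ≥ £30, revenue can cover variable cost; the firm operates.
P = MC gives -16 - 8Q + 3Q^2 = 0, with roots -4/3 and 4. Take the larger (rising MC): Q* = 4.
Check: AVC at Q = 4 is £34 ≤ P, so revenue covers variable cost.
Profit = P·Q − TC = 50·4 − 380 = -£180, a loss, but smaller than the £244 fixed cost the firm would lose by shutting down.

Produce at Q = 4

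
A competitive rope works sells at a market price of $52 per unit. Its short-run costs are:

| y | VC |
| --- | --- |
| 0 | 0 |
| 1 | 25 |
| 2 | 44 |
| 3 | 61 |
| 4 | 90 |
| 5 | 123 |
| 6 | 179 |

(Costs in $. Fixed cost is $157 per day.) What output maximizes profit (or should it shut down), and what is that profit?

Profit at each row (π = 52y − TC): y=0: -157; y=1: -130; y=2: -97; y=3: -62; y=4: -39; y=5: -20; y=6: -24.
Profit is maximized at y = 5. AVC there is 123/5 = $24.60 ≤ P, so producing beats shutting down (which would give -$157).

y = 5; profit = -$20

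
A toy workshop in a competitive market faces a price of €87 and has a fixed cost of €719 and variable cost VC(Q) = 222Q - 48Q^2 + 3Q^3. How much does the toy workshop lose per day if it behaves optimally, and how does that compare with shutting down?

Profit = -€233 at Q = 9

AVC = 222 - 48Q + 3Q^2; min AVC = €30 at Q = 8. Since P = €87 ≥ min AVC, the firm produces.
MC = 222 - 96Q + 9Q^2. Setting P = MC and taking the root on the rising branch gives Q* = 9.
TR = 87·9 = 783. TC = 719 + 297 = 1016. Profit = 783 − 1016 = -€233.
Shutting down would mean losing the fixed cost of €719, so operating at a loss of €233 is better by €486.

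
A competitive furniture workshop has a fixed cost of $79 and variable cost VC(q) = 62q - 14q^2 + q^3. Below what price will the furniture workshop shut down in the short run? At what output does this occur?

$13 per unit, at q = 7

Short-run supply begins at min AVC. From VC = 62q - 14q^2 + q^3, AVC = 62 - 14q + q^2.
dAVC/dq = -14 + 2q = 0 gives q = 7. min AVC = 62 - 14·7 + 7^2 = 13.
So the shutdown price is $13.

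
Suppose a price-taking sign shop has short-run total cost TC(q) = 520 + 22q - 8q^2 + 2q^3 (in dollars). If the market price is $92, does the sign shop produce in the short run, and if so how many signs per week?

Produce at q = 5

From TC, MC = TC'(q) = 22 - 16q + 6q^2 and AVC = VC/q = 22 - 8q + 2q^2.
AVC hits its minimum where MC = AVC, at q = 2, giving min AVC = 22 - 8·2 + 2·2^2 = $14.
Since P = $92 ≥ min AVC = $14, price covers variable cost and the firm should produce.
Set P = MC: 92 = 22 - 16q + 6q^2 → -70 - 16q + 6q^2 = 0. The roots are q = -7/3 and q = 5; the profit-maximizing output is on the rising part of MC, so q* = 5.
Check: AVC at q = 5 is $32 ≤ P, so revenue covers variable cost.
Profit = P·q − TC = 92·5 − 680 = -$220, a loss, but smaller than the $520 fixed cost the firm would lose by shutting down.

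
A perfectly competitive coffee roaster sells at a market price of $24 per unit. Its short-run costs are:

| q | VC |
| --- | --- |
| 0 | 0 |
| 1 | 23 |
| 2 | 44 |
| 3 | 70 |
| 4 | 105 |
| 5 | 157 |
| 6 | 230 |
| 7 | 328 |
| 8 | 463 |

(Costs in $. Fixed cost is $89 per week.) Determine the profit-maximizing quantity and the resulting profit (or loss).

q = 2; profit = -$85

Compute π = P·q − TC at each output: q=0: -89; q=1: -88; q=2: -85; q=3: -87; q=4: -98; q=5: -126; q=6: -175; q=7: -249; q=8: -360.
Profit is maximized at q = 2. AVC there is 44/2 = $22 ≤ P, so producing beats shutting down (which would give -$89).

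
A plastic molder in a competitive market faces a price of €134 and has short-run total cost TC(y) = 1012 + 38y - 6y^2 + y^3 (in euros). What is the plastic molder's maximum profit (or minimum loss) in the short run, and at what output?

AVC = 38 - 6y + y^2; min AVC = €29 at y = 3. Since P = €134 ≥ min AVC, the firm produces.
MC = 38 - 12y + 3y^2. Setting P = MC and taking the root on the rising branch gives y* = 8.
TR = 134·8 = 1072. TC = 1012 + 432 = 1444. Profit = 1072 − 1444 = -€372.
Shutting down would mean losing the fixed cost of €1012, so operating at a loss of €372 is better by €640.

Profit = -€372 at y = 8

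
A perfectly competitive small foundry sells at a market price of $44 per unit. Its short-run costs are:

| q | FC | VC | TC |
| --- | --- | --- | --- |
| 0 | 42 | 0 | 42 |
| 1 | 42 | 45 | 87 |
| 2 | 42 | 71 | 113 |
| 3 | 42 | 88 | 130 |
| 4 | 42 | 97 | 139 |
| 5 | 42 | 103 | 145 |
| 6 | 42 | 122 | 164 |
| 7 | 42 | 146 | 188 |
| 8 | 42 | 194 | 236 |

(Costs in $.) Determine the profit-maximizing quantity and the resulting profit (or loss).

q = 7; profit = $120

Tabulate TR − TC: q=0: -42; q=1: -43; q=2: -25; q=3: 2; q=4: 37; q=5: 75; q=6: 100; q=7: 120; q=8: 116.
Profit is maximized at q = 7. AVC there is 146/7 = $20.86 ≤ P, so producing beats shutting down (which would give -$42).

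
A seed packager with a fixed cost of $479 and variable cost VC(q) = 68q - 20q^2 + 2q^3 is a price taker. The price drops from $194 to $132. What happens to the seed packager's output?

MC = 68 - 40q + 6q^2; the shutdown threshold is min AVC = $18 (at q = 5).
With P = $194 above the shutdown price, P = MC gives q = 9.
At P = $132 ≥ min AVC, set P = MC: q = 8. The firm stays open but cuts output.

Output falls from 9 to 8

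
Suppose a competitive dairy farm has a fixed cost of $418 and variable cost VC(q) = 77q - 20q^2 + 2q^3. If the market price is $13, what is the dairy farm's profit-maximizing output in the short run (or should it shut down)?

Strip out fixed cost: VC = 77q - 20q^2 + 2q^3. Then AVC = 77 - 20q + 2q^2 and MC = 77 - 40q + 6q^2.
AVC is minimized where dAVC/dq = -20 + 4q = 0, at q = 5; min AVC = 77 - 20·5 + 2·5^2 = $27.
Since P = $13 < min AVC = $27, price fails to cover variable cost at any output.
Best response: produce nothing and absorb the $418 fixed cost.

Shut down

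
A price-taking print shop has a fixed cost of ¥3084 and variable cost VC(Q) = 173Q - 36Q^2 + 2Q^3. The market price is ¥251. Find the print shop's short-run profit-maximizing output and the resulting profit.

AVC = 173 - 36Q + 2Q^2 has its minimum ¥11 at Q = 9; price ¥251 clears that bar, so the firm operates.
MC = 173 - 72Q + 6Q^2. Setting P = MC and taking the root on the rising branch gives Q* = 13.
TR = 251·13 = 3263. TC = 3084 + 559 = 3643. Profit = 3263 − 3643 = -¥380.
That loss of ¥380 beats the ¥3084 the firm would lose by shutting down; producing recovers ¥2704 of fixed cost.

Profit = -¥380 at Q = 13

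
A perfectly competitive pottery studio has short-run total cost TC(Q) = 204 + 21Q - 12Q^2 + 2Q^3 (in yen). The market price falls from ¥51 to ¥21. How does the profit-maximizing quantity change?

MC = 21 - 24Q + 6Q^2; the shutdown threshold is min AVC = ¥3 (at Q = 3).
With P = ¥51 above the shutdown price, P = MC gives Q = 5.
At P = ¥21 ≥ min AVC, set P = MC: Q = 4. The firm stays open but cuts output.

Output falls from 5 to 4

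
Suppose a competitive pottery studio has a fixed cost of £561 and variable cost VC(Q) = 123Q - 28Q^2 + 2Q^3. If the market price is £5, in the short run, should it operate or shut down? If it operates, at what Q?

Variable cost is VC = 123Q - 28Q^2 + 2Q^3, so AVC = VC/Q = 123 - 28Q + 2Q^2 and MC = dTC/dQ = 123 - 56Q + 6Q^2.
AVC is minimized where dAVC/dQ = -28 + 4Q = 0, at Q = 7; min AVC = 123 - 28·7 + 2·7^2 = £25.
Since P = £5 < min AVC = £25, price fails to cover variable cost at any output.
Shutting down limits the loss to fixed cost, £561.

Shut down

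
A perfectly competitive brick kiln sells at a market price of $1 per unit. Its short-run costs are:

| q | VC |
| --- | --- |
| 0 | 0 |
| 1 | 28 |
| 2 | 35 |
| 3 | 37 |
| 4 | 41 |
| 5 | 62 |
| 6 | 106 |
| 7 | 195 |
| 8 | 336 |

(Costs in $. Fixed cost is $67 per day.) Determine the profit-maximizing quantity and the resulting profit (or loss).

Compute π = P·q − TC at each output: q=0: -67; q=1: -94; q=2: -100; q=3: -101; q=4: -104; q=5: -124; q=6: -167; q=7: -255; q=8: -395.
Profit is highest at q = 0. Equivalently, the lowest AVC in the table is 41/4 ≈ $10.25 at q = 4, and P = $1 falls below it — price never covers variable cost, so the firm shuts down and loses only its fixed cost.

q = 0 (shut down); profit = -$67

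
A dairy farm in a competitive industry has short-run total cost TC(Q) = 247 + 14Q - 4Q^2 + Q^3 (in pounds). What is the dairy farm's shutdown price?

£10 per unit

The firm shuts down when price falls below the minimum of average variable cost. AVC = VC/Q = 14 - 4Q + Q^2.
dAVC/dQ = -4 + 2Q = 0 gives Q = 2. min AVC = 14 - 4·2 + 2^2 = 10.
The firm shuts down for any P below £10.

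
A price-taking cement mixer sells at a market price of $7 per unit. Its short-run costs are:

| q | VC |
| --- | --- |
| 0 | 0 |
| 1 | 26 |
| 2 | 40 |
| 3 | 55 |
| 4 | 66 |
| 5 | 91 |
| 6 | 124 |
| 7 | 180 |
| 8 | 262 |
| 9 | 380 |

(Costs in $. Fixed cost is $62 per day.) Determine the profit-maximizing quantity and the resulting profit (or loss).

Tabulate TR − TC: q=0: -62; q=1: -81; q=2: -88; q=3: -96; q=4: -100; q=5: -118; q=6: -144; q=7: -193; q=8: -268; q=9: -379.
Profit is highest at q = 0. Equivalently, the lowest AVC in the table is 66/4 ≈ $16.50 at q = 4, and P = $7 falls below it — price never covers variable cost, so the firm shuts down and loses only its fixed cost.

q = 0 (shut down); profit = -$62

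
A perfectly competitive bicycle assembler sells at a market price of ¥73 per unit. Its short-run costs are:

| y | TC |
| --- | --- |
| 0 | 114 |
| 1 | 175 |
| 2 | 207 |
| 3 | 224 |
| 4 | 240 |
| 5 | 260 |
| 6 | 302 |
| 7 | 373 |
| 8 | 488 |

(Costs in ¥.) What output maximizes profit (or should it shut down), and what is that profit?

Profit at each row (π = 73y − TC): y=0: -114; y=1: -102; y=2: -61; y=3: -5; y=4: 52; y=5: 105; y=6: 136; y=7: 138; y=8: 96.
Profit is maximized at y = 7. AVC there is 259/7 = ¥37 ≤ P, so producing beats shutting down (which would give -¥114).

y = 7; profit = ¥138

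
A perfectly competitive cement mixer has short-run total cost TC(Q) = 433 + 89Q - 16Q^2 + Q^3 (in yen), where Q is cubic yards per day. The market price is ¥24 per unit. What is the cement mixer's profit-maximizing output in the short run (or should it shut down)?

Variable cost is VC = 89Q - 16Q^2 + Q^3, so AVC = VC/Q = 89 - 16Q + Q^2 and MC = dTC/dQ = 89 - 32Q + 3Q^2.
AVC is minimized where dAVC/dQ = -16 + 2Q = 0, at Q = 8; min AVC = 89 - 16·8 + 8^2 = ¥25.
Since P = ¥24 < min AVC = ¥25, price fails to cover variable cost at any output.
Shutting down limits the loss to fixed cost, ¥433.

Shut down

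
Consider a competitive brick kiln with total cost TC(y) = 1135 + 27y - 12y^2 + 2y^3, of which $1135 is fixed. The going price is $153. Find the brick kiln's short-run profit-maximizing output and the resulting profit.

AVC = 27 - 12y + 2y^2; min AVC = $9 at y = 3. Since P = $153 ≥ min AVC, the firm produces.
With MC = 27 - 24y + 6y^2, P = MC on the upward-sloping part at y* = 7.
TR = 153·7 = 1071. TC = 1135 + 287 = 1422. Profit = 1071 − 1422 = -$351.
By producing, the firm covers all variable cost plus $784 of fixed cost; shutting down would lose the full $1135.

Profit = -$351 at y = 7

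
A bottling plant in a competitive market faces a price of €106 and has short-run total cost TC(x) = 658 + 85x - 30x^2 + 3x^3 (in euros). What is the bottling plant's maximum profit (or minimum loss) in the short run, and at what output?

Profit = -€70 at x = 7

AVC = 85 - 30x + 3x^2; min AVC = €10 at x = 5. Since P = €106 ≥ min AVC, the firm produces.
With MC = 85 - 60x + 9x^2, P = MC on the upward-sloping part at x* = 7.
TR = 106·7 = 742. TC = 658 + 154 = 812. Profit = 742 − 812 = -€70.
By producing, the firm covers all variable cost plus €588 of fixed cost; shutting down would lose the full €658.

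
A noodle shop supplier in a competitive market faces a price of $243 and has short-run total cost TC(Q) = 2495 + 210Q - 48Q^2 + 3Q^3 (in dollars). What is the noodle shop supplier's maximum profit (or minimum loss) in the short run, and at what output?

AVC = 210 - 48Q + 3Q^2; min AVC = $18 at Q = 8. Since P = $243 ≥ min AVC, the firm produces.
MC = 210 - 96Q + 9Q^2. Setting P = MC and taking the root on the rising branch gives Q* = 11.
TR = 243·11 = 2673. TC = 2495 + 495 = 2990. Profit = 2673 − 2990 = -$317.
That loss of $317 beats the $2495 the firm would lose by shutting down; producing recovers $2178 of fixed cost.

Profit = -$317 at Q = 11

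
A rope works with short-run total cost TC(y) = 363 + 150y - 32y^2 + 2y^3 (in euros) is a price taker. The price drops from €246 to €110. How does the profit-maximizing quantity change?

MC = 150 - 64y + 6y^2; the shutdown threshold is min AVC = €22 (at y = 8).
At P = €246 ≥ min AVC, set P = MC on the rising branch: y = 12.
At P = €110 ≥ min AVC, set P = MC: y = 10. The firm stays open but cuts output.

Output falls from 12 to 10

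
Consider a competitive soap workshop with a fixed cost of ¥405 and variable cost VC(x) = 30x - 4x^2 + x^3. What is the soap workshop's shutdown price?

¥26 per unit

The shutdown price is the minimum of AVC. VC = 30x - 4x^2 + x^3, so AVC = 30 - 4x + x^2.
dAVC/dx = -4 + 2x = 0 gives x = 2. min AVC = 30 - 4·2 + 2^2 = 26.
The firm shuts down for any P below ¥26.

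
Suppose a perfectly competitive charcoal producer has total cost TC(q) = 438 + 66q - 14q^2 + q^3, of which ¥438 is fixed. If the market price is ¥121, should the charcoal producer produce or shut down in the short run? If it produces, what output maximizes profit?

Produce at q = 11

Variable cost is VC = 66q - 14q^2 + q^3, so AVC = VC/q = 66 - 14q + q^2 and MC = dTC/dq = 66 - 28q + 3q^2.
AVC hits its minimum where MC = AVC, at q = 7, giving min AVC = 66 - 14·7 + 7^2 = ¥17.
Because ¥121 ≥ ¥17, revenue can cover variable cost; the firm operates.
Set P = MC: 121 = 66 - 28q + 3q^2 → -55 - 28q + 3q^2 = 0. The roots are q = -5/3 and q = 11; the profit-maximizing output is on the rising part of MC, so q* = 11.
Check: AVC at q = 11 is ¥33 ≤ P, so revenue covers variable cost.
Profit = P·q − TC = 121·11 − 801 = ¥530.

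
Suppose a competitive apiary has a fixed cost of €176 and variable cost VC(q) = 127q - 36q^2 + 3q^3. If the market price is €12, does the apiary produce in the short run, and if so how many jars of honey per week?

From TC, MC = TC'(q) = 127 - 72q + 9q^2 and AVC = VC/q = 127 - 36q + 3q^2.
AVC is minimized where dAVC/dq = -36 + 6q = 0, at q = 6; min AVC = 127 - 36·6 + 3·6^2 = €19.
With P < min AVC (€12 < €19), every unit sold adds to the loss.
Best response: produce nothing and absorb the €176 fixed cost.

Shut down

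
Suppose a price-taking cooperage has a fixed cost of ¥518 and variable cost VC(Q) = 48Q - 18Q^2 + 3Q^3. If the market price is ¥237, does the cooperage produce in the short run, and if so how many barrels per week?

Produce at Q = 7

Strip out fixed cost: VC = 48Q - 18Q^2 + 3Q^3. Then AVC = 48 - 18Q + 3Q^2 and MC = 48 - 36Q + 9Q^2.
The AVC parabola has its vertex at Q = 18/6 = 3, where AVC = 48 - 18·3 + 3·3^2 = ¥21.
Because ¥237 ≥ ¥21, revenue can cover variable cost; the firm operates.
Solving P = MC: -189 - 36Q + 9Q^2 = 0 ⇒ Q = -3 or 7. On the upward-sloping branch, Q* = 7.
Check: AVC at Q = 7 is ¥69 ≤ P, so revenue covers variable cost.
Profit = P·Q − TC = 237·7 − 1001 = ¥658.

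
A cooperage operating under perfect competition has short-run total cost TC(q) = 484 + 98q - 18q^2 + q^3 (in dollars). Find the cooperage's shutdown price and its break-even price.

Shutdown price = min AVC. AVC = 98 - 18q + q^2, with vertex at q = 9 and minimum $17.
ATC = 484/q + 98 - 18q + q^2. Setting dATC/dq = −484/q^2 − 18 + 2q = 0 gives q = 11 (since 2·11^3 − 18·11^2 = 484).
min ATC = 484/11 + 98 − 18·11 + 11^2 = $65. That is the break-even price.
For $17 ≤ P < $65 the firm produces at a loss; below $17 it shuts down.

Shutdown price = $17; break-even price = $65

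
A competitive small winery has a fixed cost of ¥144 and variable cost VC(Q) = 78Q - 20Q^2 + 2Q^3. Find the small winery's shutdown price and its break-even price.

Shutdown price = ¥28; break-even price = ¥54

AVC = 78 - 20Q + 2Q^2; minimized at Q = 5, giving min AVC = ¥28. That is the shutdown price.
ATC = 144/Q + 78 - 20Q + 2Q^2. Setting dATC/dQ = −144/Q^2 − 20 + 4Q = 0 gives Q = 6 (since 4·6^3 − 20·6^2 = 144).
min ATC = 144/6 + 78 − 20·6 + 2·6^2 = ¥54. That is the break-even price.
Between these two prices the firm operates at a loss; above ¥54 it earns a profit.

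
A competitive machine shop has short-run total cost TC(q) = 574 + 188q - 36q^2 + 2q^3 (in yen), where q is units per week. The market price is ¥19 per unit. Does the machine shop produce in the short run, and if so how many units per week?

Variable cost is VC = 188q - 36q^2 + 2q^3, so AVC = VC/q = 188 - 36q + 2q^2 and MC = dTC/dq = 188 - 72q + 6q^2.
AVC hits its minimum where MC = AVC, at q = 9, giving min AVC = 188 - 36·9 + 2·9^2 = ¥26.
With P < min AVC (¥19 < ¥26), every unit sold adds to the loss.
The firm minimizes its loss by shutting down and losing only its fixed cost of ¥574.

Shut down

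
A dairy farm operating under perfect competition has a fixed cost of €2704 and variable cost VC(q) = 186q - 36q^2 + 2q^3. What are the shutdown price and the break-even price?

Shutdown price = €24; break-even price = €264

Shutdown price = min AVC. AVC = 186 - 36q + 2q^2, with vertex at q = 9 and minimum €24.
ATC = 2704/q + 186 - 36q + 2q^2. Setting dATC/dq = −2704/q^2 − 36 + 4q = 0 gives q = 13 (since 4·13^3 − 36·13^2 = 2704).
min ATC = 2704/13 + 186 − 36·13 + 2·13^2 = €264. That is the break-even price.
For €24 ≤ P < €264 the firm produces at a loss; below €24 it shuts down.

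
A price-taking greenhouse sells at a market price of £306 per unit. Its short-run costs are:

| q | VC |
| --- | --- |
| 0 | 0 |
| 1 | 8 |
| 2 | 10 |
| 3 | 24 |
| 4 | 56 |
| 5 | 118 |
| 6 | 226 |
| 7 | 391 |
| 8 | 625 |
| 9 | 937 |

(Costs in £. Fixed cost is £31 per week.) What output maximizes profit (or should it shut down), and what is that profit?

q = 8; profit = £1792

Compute π = P·q − TC at each output: q=0: -31; q=1: 267; q=2: 571; q=3: 863; q=4: 1137; q=5: 1381; q=6: 1579; q=7: 1720; q=8: 1792; q=9: 1786.
Profit is maximized at q = 8. AVC there is 625/8 = £78.12 ≤ P, so producing beats shutting down (which would give -£31).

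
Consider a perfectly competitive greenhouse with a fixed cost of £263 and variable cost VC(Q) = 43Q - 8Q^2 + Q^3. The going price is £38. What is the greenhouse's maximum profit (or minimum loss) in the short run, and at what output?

AVC = 43 - 8Q + Q^2; min AVC = £27 at Q = 4. Since P = £38 ≥ min AVC, the firm produces.
With MC = 43 - 16Q + 3Q^2, P = MC on the upward-sloping part at Q* = 5.
TR = 38·5 = 190. TC = 263 + 140 = 403. Profit = 190 − 403 = -£213.
That loss of £213 beats the £263 the firm would lose by shutting down; producing recovers £50 of fixed cost.

Profit = -£213 at Q = 5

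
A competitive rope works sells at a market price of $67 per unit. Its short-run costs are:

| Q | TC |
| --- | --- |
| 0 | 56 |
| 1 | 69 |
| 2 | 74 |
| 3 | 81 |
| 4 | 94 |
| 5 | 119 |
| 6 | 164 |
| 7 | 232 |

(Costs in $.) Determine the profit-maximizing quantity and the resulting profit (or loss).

Compute π = P·Q − TC at each output: Q=0: -56; Q=1: -2; Q=2: 60; Q=3: 120; Q=4: 174; Q=5: 216; Q=6: 238; Q=7: 237.
Profit is maximized at Q = 6. AVC there is 108/6 = $18 ≤ P, so producing beats shutting down (which would give -$56).

Q = 6; profit = $238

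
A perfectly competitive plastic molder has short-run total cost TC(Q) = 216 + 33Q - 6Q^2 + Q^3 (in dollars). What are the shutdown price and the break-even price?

AVC = 33 - 6Q + Q^2; minimized at Q = 3, giving min AVC = $24. That is the shutdown price.
ATC = 216/Q + 33 - 6Q + Q^2. Setting dATC/dQ = −216/Q^2 − 6 + 2Q = 0 gives Q = 6 (since 2·6^3 − 6·6^2 = 216).
min ATC = 216/6 + 33 − 6·6 + 6^2 = $69. That is the break-even price.
For $24 ≤ P < $69 the firm produces at a loss; below $24 it shuts down.

Shutdown price = $24; break-even price = $69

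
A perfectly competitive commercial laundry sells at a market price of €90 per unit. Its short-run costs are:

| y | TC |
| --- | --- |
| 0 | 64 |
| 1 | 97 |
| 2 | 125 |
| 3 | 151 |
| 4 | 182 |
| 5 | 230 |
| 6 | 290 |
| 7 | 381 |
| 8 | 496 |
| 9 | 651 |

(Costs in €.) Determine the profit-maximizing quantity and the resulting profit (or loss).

Tabulate TR − TC: y=0: -64; y=1: -7; y=2: 55; y=3: 119; y=4: 178; y=5: 220; y=6: 250; y=7: 249; y=8: 224; y=9: 159.
Profit is maximized at y = 6. AVC there is 226/6 = €37.67 ≤ P, so producing beats shutting down (which would give -€64).

y = 6; profit = €250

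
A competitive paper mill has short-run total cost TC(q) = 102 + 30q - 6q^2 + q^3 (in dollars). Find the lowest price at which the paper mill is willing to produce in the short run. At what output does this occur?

$21 per unit, at q = 3

The firm shuts down when price falls below the minimum of average variable cost. AVC = VC/q = 30 - 6q + q^2.
At the minimum of AVC, MC = AVC. MC = 30 - 12q + 3q^2; setting MC = AVC gives 2q^2 - 6q = 0, so q = 3. min AVC = 21.
The firm shuts down for any P below $21.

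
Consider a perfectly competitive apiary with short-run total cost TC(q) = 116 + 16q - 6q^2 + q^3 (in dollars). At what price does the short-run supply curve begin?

The firm shuts down when price falls below the minimum of average variable cost. AVC = VC/q = 16 - 6q + q^2.
At the minimum of AVC, MC = AVC. MC = 16 - 12q + 3q^2; setting MC = AVC gives 2q^2 - 6q = 0, so q = 3. min AVC = 7.
For P < $7 the firm produces nothing.

$7 per unit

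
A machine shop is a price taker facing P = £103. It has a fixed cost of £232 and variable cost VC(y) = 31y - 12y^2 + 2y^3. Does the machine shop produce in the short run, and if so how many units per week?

Strip out fixed cost: VC = 31y - 12y^2 + 2y^3. Then AVC = 31 - 12y + 2y^2 and MC = 31 - 24y + 6y^2.
AVC is minimized where dAVC/dy = -12 + 4y = 0, at y = 3; min AVC = 31 - 12·3 + 2·3^2 = £13.
Since P = £103 ≥ min AVC = £13, price covers variable cost and the firm should produce.
P = MC gives -72 - 24y + 6y^2 = 0, with roots -2 and 6. Take the larger (rising MC): y* = 6.
Check: AVC at y = 6 is £31 ≤ P, so revenue covers variable cost.
Profit = P·y − TC = 103·6 − 418 = £200.

Produce at y = 6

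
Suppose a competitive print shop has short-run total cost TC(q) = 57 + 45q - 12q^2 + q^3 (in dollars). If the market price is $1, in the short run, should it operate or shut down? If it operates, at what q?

From TC, MC = TC'(q) = 45 - 24q + 3q^2 and AVC = VC/q = 45 - 12q + q^2.
The AVC parabola has its vertex at q = 12/2 = 6, where AVC = 45 - 12·6 + 6^2 = $9.
P = $1 lies below min AVC = $9; no output level covers variable cost.
Shutting down limits the loss to fixed cost, $57.

Shut down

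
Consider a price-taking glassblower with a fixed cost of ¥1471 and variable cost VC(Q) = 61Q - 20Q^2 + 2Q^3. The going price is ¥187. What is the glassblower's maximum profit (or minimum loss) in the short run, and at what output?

AVC = 61 - 20Q + 2Q^2; min AVC = ¥11 at Q = 5. Since P = ¥187 ≥ min AVC, the firm produces.
MC = 61 - 40Q + 6Q^2. Setting P = MC and taking the root on the rising branch gives Q* = 9.
TR = 187·9 = 1683. TC = 1471 + 387 = 1858. Profit = 1683 − 1858 = -¥175.
That loss of ¥175 beats the ¥1471 the firm would lose by shutting down; producing recovers ¥1296 of fixed cost.

Profit = -¥175 at Q = 9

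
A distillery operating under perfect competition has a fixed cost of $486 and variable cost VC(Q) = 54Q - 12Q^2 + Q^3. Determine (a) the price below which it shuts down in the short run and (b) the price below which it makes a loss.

Shutdown price = min AVC. AVC = 54 - 12Q + Q^2, with vertex at Q = 6 and minimum $18.
ATC = 486/Q + 54 - 12Q + Q^2. Setting dATC/dQ = −486/Q^2 − 12 + 2Q = 0 gives Q = 9 (since 2·9^3 − 12·9^2 = 486).
min ATC = 486/9 + 54 − 12·9 + 9^2 = $81. That is the break-even price.
Between these two prices the firm operates at a loss; above $81 it earns a profit.

Shutdown price = $18; break-even price = $81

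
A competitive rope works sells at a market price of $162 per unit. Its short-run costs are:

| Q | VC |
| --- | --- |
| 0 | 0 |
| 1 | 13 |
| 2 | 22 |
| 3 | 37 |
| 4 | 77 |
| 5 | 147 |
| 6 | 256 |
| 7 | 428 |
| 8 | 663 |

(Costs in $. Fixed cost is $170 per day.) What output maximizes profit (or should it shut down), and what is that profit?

Tabulate TR − TC: Q=0: -170; Q=1: -21; Q=2: 132; Q=3: 279; Q=4: 401; Q=5: 493; Q=6: 546; Q=7: 536; Q=8: 463.
Profit is maximized at Q = 6. AVC there is 256/6 = $42.67 ≤ P, so producing beats shutting down (which would give -$170).

Q = 6; profit = $546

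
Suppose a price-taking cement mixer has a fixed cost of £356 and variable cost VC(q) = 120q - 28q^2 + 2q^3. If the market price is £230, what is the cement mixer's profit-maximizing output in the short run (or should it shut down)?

From TC, MC = TC'(q) = 120 - 56q + 6q^2 and AVC = VC/q = 120 - 28q + 2q^2.
The AVC parabola has its vertex at q = 28/4 = 7, where AVC = 120 - 28·7 + 2·7^2 = £22.
Since P = £230 ≥ min AVC = £22, price covers variable cost and the firm should produce.
P = MC gives -110 - 56q + 6q^2 = 0, with roots -5/3 and 11. Take the larger (rising MC): q* = 11.
Check: AVC at q = 11 is £54 ≤ P, so revenue covers variable cost.
Profit = P·q − TC = 230·11 − 950 = £1580.

Produce at q = 11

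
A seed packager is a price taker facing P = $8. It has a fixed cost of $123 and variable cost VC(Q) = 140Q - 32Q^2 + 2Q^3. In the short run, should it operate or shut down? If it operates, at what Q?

Shut down

From TC, MC = TC'(Q) = 140 - 64Q + 6Q^2 and AVC = VC/Q = 140 - 32Q + 2Q^2.
The AVC parabola has its vertex at Q = 32/4 = 8, where AVC = 140 - 32·8 + 2·8^2 = $12.
Since P = $8 < min AVC = $12, price fails to cover variable cost at any output.
Shutting down limits the loss to fixed cost, $123.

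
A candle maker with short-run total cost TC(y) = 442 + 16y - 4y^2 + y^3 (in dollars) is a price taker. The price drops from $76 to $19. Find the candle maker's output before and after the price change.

Output falls from 6 to 3

AVC = 16 - 4y + y^2, minimized at y = 2 where min AVC = $12. MC = 16 - 8y + 3y^2.
At P = $76 ≥ min AVC, set P = MC on the rising branch: y = 6.
At P = $19 ≥ min AVC, set P = MC: y = 3. The firm stays open but cuts output.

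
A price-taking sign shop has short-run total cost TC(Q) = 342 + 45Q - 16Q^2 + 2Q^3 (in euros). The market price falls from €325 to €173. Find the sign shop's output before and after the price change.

AVC = 45 - 16Q + 2Q^2, minimized at Q = 4 where min AVC = €13. MC = 45 - 32Q + 6Q^2.
At P = €325 ≥ min AVC, set P = MC on the rising branch: Q = 10.
At P = €173 ≥ min AVC, set P = MC: Q = 8. The firm stays open but cuts output.

Output falls from 10 to 8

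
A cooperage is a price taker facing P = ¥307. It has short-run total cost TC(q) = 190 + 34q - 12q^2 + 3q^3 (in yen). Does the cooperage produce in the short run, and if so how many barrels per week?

Produce at q = 7

Strip out fixed cost: VC = 34q - 12q^2 + 3q^3. Then AVC = 34 - 12q + 3q^2 and MC = 34 - 24q + 9q^2.
AVC hits its minimum where MC = AVC, at q = 2, giving min AVC = 34 - 12·2 + 3·2^2 = ¥22.
Since P = ¥307 ≥ min AVC = ¥22, price covers variable cost and the firm should produce.
Solving P = MC: -273 - 24q + 9q^2 = 0 ⇒ q = -13/3 or 7. On the upward-sloping branch, q* = 7.
Check: AVC at q = 7 is ¥97 ≤ P, so revenue covers variable cost.
Profit = P·q − TC = 307·7 − 869 = ¥1280.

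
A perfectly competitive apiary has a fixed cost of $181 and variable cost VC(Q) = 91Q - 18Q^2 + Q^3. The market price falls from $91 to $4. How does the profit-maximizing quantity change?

Output falls from 12 to 0 (the firm shuts down)

AVC = 91 - 18Q + Q^2, minimized at Q = 9 where min AVC = $10. MC = 91 - 36Q + 3Q^2.
At P = $91 ≥ min AVC, set P = MC on the rising branch: Q = 12.
At P = $4 < min AVC = $10, price no longer covers variable cost at any output, so the firm shuts down: Q = 0.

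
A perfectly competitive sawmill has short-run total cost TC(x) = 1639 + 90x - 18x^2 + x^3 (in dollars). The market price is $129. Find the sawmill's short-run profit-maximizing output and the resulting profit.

AVC = 90 - 18x + x^2; min AVC = $9 at x = 9. Since P = $129 ≥ min AVC, the firm produces.
With MC = 90 - 36x + 3x^2, P = MC on the upward-sloping part at x* = 13.
TR = 129·13 = 1677. TC = 1639 + 325 = 1964. Profit = 1677 − 1964 = -$287.
Shutting down would mean losing the fixed cost of $1639, so operating at a loss of $287 is better by $1352.

Profit = -$287 at x = 13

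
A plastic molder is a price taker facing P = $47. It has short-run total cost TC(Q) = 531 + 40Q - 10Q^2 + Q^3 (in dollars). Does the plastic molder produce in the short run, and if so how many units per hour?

Variable cost is VC = 40Q - 10Q^2 + Q^3, so AVC = VC/Q = 40 - 10Q + Q^2 and MC = dTC/dQ = 40 - 20Q + 3Q^2.
AVC hits its minimum where MC = AVC, at Q = 5, giving min AVC = 40 - 10·5 + 5^2 = $15.
Because $47 ≥ $15, revenue can cover variable cost; the firm operates.
Solving P = MC: -7 - 20Q + 3Q^2 = 0 ⇒ Q = -1/3 or 7. On the upward-sloping branch, Q* = 7.
Check: AVC at Q = 7 is $19 ≤ P, so revenue covers variable cost.
Profit = P·Q − TC = 47·7 − 664 = -$335, a loss, but smaller than the $531 fixed cost the firm would lose by shutting down.

Produce at Q = 7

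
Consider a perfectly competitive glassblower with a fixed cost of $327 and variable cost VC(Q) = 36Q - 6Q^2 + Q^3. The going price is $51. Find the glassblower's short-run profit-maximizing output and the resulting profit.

AVC = 36 - 6Q + Q^2; min AVC = $27 at Q = 3. Since P = $51 ≥ min AVC, the firm produces.
MC = 36 - 12Q + 3Q^2. Setting P = MC and taking the root on the rising branch gives Q* = 5.
TR = 51·5 = 255. TC = 327 + 155 = 482. Profit = 255 − 482 = -$227.
By producing, the firm covers all variable cost plus $100 of fixed cost; shutting down would lose the full $327.

Profit = -$227 at Q = 5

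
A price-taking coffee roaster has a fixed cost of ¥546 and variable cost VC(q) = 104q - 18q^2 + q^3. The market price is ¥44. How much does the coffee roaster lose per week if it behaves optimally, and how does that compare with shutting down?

Profit = -¥346 at q = 10

AVC = 104 - 18q + q^2; min AVC = ¥23 at q = 9. Since P = ¥44 ≥ min AVC, the firm produces.
MC = 104 - 36q + 3q^2. Setting P = MC and taking the root on the rising branch gives q* = 10.
TR = 44·10 = 440. TC = 546 + 240 = 786. Profit = 440 − 786 = -¥346.
That loss of ¥346 beats the ¥546 the firm would lose by shutting down; producing recovers ¥200 of fixed cost.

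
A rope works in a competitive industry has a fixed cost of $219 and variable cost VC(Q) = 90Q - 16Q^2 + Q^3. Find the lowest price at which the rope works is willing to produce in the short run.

The firm shuts down when price falls below the minimum of average variable cost. AVC = VC/Q = 90 - 16Q + Q^2.
At the minimum of AVC, MC = AVC. MC = 90 - 32Q + 3Q^2; setting MC = AVC gives 2Q^2 - 16Q = 0, so Q = 8. min AVC = 26.
So the shutdown price is $26.

$26 per unit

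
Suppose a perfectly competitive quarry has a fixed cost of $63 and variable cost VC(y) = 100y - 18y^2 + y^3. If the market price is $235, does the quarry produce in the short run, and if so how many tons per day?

Variable cost is VC = 100y - 18y^2 + y^3, so AVC = VC/y = 100 - 18y + y^2 and MC = dTC/dy = 100 - 36y + 3y^2.
AVC hits its minimum where MC = AVC, at y = 9, giving min AVC = 100 - 18·9 + 9^2 = $19.
Because $235 ≥ $19, revenue can cover variable cost; the firm operates.
Solving P = MC: -135 - 36y + 3y^2 = 0 ⇒ y = -3 or 15. On the upward-sloping branch, y* = 15.
Check: AVC at y = 15 is $55 ≤ P, so revenue covers variable cost.
Profit = P·y − TC = 235·15 − 888 = $2637.

Produce at y = 15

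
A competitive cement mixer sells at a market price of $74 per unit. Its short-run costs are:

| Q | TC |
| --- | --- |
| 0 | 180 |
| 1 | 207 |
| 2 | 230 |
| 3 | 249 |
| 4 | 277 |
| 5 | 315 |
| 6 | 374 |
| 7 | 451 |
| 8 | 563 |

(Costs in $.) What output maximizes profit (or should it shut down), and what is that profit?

Q = 6; profit = $70

Profit at each row (π = 74Q − TC): Q=0: -180; Q=1: -133; Q=2: -82; Q=3: -27; Q=4: 19; Q=5: 55; Q=6: 70; Q=7: 67; Q=8: 29.
Profit is maximized at Q = 6. AVC there is 194/6 = $32.33 ≤ P, so producing beats shutting down (which would give -$180).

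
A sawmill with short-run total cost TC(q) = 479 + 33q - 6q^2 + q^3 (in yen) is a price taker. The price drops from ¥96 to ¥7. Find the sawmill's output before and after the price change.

Output falls from 7 to 0 (the firm shuts down)

AVC = 33 - 6q + q^2, minimized at q = 3 where min AVC = ¥24. MC = 33 - 12q + 3q^2.
With P = ¥96 above the shutdown price, P = MC gives q = 7.
At P = ¥7 < min AVC = ¥24, price no longer covers variable cost at any output, so the firm shuts down: q = 0.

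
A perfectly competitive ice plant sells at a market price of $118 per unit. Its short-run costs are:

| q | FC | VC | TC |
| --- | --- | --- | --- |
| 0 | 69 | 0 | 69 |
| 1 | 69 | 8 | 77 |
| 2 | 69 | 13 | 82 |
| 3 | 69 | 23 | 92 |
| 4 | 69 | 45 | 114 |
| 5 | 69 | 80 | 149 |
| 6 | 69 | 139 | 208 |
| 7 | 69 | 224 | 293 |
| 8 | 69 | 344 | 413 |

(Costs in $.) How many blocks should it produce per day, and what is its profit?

Profit at each row (π = 118q − TC): q=0: -69; q=1: 41; q=2: 154; q=3: 262; q=4: 358; q=5: 441; q=6: 500; q=7: 533; q=8: 531.
Profit is maximized at q = 7. AVC there is 224/7 = $32 ≤ P, so producing beats shutting down (which would give -$69).

q = 7; profit = $533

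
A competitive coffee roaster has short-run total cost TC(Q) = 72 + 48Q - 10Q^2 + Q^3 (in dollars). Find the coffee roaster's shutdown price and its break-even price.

Shutdown price = min AVC. AVC = 48 - 10Q + Q^2, with vertex at Q = 5 and minimum $23.
ATC = 72/Q + 48 - 10Q + Q^2. Setting dATC/dQ = −72/Q^2 − 10 + 2Q = 0 gives Q = 6 (since 2·6^3 − 10·6^2 = 72).
min ATC = 72/6 + 48 − 10·6 + 6^2 = $36. That is the break-even price.
Between these two prices the firm operates at a loss; above $36 it earns a profit.

Shutdown price = $23; break-even price = $36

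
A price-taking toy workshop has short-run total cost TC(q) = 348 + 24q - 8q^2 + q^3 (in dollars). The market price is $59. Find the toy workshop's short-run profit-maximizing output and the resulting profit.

AVC = 24 - 8q + q^2; min AVC = $8 at q = 4. Since P = $59 ≥ min AVC, the firm produces.
MC = 24 - 16q + 3q^2. Setting P = MC and taking the root on the rising branch gives q* = 7.
TR = 59·7 = 413. TC = 348 + 119 = 467. Profit = 413 − 467 = -$54.
Shutting down would mean losing the fixed cost of $348, so operating at a loss of $54 is better by $294.

Profit = -$54 at q = 7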